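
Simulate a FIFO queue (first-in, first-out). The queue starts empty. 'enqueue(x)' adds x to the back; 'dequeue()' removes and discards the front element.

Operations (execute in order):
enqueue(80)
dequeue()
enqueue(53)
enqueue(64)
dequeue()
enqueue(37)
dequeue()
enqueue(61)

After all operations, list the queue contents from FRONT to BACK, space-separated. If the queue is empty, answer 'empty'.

Answer: 37 61

Derivation:
enqueue(80): [80]
dequeue(): []
enqueue(53): [53]
enqueue(64): [53, 64]
dequeue(): [64]
enqueue(37): [64, 37]
dequeue(): [37]
enqueue(61): [37, 61]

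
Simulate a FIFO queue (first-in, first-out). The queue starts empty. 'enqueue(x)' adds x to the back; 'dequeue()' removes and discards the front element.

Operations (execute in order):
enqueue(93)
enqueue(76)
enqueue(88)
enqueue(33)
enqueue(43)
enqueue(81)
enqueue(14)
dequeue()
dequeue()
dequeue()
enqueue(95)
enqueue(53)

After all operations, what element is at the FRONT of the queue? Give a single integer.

Answer: 33

Derivation:
enqueue(93): queue = [93]
enqueue(76): queue = [93, 76]
enqueue(88): queue = [93, 76, 88]
enqueue(33): queue = [93, 76, 88, 33]
enqueue(43): queue = [93, 76, 88, 33, 43]
enqueue(81): queue = [93, 76, 88, 33, 43, 81]
enqueue(14): queue = [93, 76, 88, 33, 43, 81, 14]
dequeue(): queue = [76, 88, 33, 43, 81, 14]
dequeue(): queue = [88, 33, 43, 81, 14]
dequeue(): queue = [33, 43, 81, 14]
enqueue(95): queue = [33, 43, 81, 14, 95]
enqueue(53): queue = [33, 43, 81, 14, 95, 53]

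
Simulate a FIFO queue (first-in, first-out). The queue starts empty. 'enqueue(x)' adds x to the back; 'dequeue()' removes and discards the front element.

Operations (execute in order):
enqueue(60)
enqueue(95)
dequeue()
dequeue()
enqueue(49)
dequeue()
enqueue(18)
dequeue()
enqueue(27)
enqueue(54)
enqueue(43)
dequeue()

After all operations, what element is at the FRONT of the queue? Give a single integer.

enqueue(60): queue = [60]
enqueue(95): queue = [60, 95]
dequeue(): queue = [95]
dequeue(): queue = []
enqueue(49): queue = [49]
dequeue(): queue = []
enqueue(18): queue = [18]
dequeue(): queue = []
enqueue(27): queue = [27]
enqueue(54): queue = [27, 54]
enqueue(43): queue = [27, 54, 43]
dequeue(): queue = [54, 43]

Answer: 54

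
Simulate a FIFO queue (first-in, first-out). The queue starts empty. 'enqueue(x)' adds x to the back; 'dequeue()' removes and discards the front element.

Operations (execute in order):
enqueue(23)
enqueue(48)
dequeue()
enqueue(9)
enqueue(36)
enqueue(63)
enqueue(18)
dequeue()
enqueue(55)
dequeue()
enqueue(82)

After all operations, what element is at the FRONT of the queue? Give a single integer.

Answer: 36

Derivation:
enqueue(23): queue = [23]
enqueue(48): queue = [23, 48]
dequeue(): queue = [48]
enqueue(9): queue = [48, 9]
enqueue(36): queue = [48, 9, 36]
enqueue(63): queue = [48, 9, 36, 63]
enqueue(18): queue = [48, 9, 36, 63, 18]
dequeue(): queue = [9, 36, 63, 18]
enqueue(55): queue = [9, 36, 63, 18, 55]
dequeue(): queue = [36, 63, 18, 55]
enqueue(82): queue = [36, 63, 18, 55, 82]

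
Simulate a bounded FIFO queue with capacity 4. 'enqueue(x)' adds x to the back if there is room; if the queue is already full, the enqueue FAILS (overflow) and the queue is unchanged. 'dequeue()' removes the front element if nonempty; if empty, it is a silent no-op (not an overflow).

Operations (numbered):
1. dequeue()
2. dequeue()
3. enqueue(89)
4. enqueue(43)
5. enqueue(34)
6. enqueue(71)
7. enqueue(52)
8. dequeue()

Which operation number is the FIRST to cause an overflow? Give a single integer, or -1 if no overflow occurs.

Answer: 7

Derivation:
1. dequeue(): empty, no-op, size=0
2. dequeue(): empty, no-op, size=0
3. enqueue(89): size=1
4. enqueue(43): size=2
5. enqueue(34): size=3
6. enqueue(71): size=4
7. enqueue(52): size=4=cap → OVERFLOW (fail)
8. dequeue(): size=3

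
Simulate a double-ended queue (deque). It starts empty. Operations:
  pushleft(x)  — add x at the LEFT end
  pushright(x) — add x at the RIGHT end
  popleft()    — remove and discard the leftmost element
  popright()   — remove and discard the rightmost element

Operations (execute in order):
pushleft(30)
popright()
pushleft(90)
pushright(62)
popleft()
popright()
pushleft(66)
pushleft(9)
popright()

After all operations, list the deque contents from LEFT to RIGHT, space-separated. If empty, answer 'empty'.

Answer: 9

Derivation:
pushleft(30): [30]
popright(): []
pushleft(90): [90]
pushright(62): [90, 62]
popleft(): [62]
popright(): []
pushleft(66): [66]
pushleft(9): [9, 66]
popright(): [9]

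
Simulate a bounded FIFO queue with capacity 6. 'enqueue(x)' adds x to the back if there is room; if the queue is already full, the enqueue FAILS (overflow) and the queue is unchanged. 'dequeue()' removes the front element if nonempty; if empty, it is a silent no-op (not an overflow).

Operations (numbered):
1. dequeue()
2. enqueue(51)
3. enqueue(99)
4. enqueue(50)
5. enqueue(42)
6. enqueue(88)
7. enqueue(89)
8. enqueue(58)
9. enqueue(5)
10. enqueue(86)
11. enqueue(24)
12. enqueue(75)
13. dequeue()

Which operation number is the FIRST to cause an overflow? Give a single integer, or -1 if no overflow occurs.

Answer: 8

Derivation:
1. dequeue(): empty, no-op, size=0
2. enqueue(51): size=1
3. enqueue(99): size=2
4. enqueue(50): size=3
5. enqueue(42): size=4
6. enqueue(88): size=5
7. enqueue(89): size=6
8. enqueue(58): size=6=cap → OVERFLOW (fail)
9. enqueue(5): size=6=cap → OVERFLOW (fail)
10. enqueue(86): size=6=cap → OVERFLOW (fail)
11. enqueue(24): size=6=cap → OVERFLOW (fail)
12. enqueue(75): size=6=cap → OVERFLOW (fail)
13. dequeue(): size=5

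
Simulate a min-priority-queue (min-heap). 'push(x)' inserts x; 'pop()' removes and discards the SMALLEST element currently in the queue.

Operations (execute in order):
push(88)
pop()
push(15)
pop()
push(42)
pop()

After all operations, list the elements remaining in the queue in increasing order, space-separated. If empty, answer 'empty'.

Answer: empty

Derivation:
push(88): heap contents = [88]
pop() → 88: heap contents = []
push(15): heap contents = [15]
pop() → 15: heap contents = []
push(42): heap contents = [42]
pop() → 42: heap contents = []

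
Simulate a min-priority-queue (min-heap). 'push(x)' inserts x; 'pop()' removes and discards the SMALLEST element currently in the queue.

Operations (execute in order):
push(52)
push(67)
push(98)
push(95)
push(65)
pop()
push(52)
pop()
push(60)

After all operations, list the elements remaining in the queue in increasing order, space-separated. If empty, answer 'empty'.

push(52): heap contents = [52]
push(67): heap contents = [52, 67]
push(98): heap contents = [52, 67, 98]
push(95): heap contents = [52, 67, 95, 98]
push(65): heap contents = [52, 65, 67, 95, 98]
pop() → 52: heap contents = [65, 67, 95, 98]
push(52): heap contents = [52, 65, 67, 95, 98]
pop() → 52: heap contents = [65, 67, 95, 98]
push(60): heap contents = [60, 65, 67, 95, 98]

Answer: 60 65 67 95 98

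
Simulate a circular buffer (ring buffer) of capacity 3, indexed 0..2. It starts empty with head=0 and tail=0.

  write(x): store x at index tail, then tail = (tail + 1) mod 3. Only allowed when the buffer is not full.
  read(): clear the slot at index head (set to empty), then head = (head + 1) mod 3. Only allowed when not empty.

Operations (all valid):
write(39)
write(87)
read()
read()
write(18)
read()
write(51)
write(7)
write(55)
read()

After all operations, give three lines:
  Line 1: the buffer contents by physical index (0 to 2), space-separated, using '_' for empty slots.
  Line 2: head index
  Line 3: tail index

write(39): buf=[39 _ _], head=0, tail=1, size=1
write(87): buf=[39 87 _], head=0, tail=2, size=2
read(): buf=[_ 87 _], head=1, tail=2, size=1
read(): buf=[_ _ _], head=2, tail=2, size=0
write(18): buf=[_ _ 18], head=2, tail=0, size=1
read(): buf=[_ _ _], head=0, tail=0, size=0
write(51): buf=[51 _ _], head=0, tail=1, size=1
write(7): buf=[51 7 _], head=0, tail=2, size=2
write(55): buf=[51 7 55], head=0, tail=0, size=3
read(): buf=[_ 7 55], head=1, tail=0, size=2

Answer: _ 7 55
1
0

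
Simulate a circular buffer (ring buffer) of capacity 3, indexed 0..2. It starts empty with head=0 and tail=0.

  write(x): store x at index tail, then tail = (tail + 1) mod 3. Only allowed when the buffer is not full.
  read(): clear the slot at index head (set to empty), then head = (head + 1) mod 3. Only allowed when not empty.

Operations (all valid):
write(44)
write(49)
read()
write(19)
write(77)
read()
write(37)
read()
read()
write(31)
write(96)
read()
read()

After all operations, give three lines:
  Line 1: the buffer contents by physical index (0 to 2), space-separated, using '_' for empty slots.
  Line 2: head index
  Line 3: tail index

Answer: 96 _ _
0
1

Derivation:
write(44): buf=[44 _ _], head=0, tail=1, size=1
write(49): buf=[44 49 _], head=0, tail=2, size=2
read(): buf=[_ 49 _], head=1, tail=2, size=1
write(19): buf=[_ 49 19], head=1, tail=0, size=2
write(77): buf=[77 49 19], head=1, tail=1, size=3
read(): buf=[77 _ 19], head=2, tail=1, size=2
write(37): buf=[77 37 19], head=2, tail=2, size=3
read(): buf=[77 37 _], head=0, tail=2, size=2
read(): buf=[_ 37 _], head=1, tail=2, size=1
write(31): buf=[_ 37 31], head=1, tail=0, size=2
write(96): buf=[96 37 31], head=1, tail=1, size=3
read(): buf=[96 _ 31], head=2, tail=1, size=2
read(): buf=[96 _ _], head=0, tail=1, size=1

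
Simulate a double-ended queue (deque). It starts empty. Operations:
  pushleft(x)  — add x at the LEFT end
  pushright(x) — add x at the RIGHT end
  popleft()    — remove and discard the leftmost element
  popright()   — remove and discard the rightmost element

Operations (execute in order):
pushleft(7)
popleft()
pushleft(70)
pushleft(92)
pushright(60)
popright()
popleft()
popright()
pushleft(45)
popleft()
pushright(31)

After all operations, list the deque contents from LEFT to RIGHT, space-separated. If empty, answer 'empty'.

Answer: 31

Derivation:
pushleft(7): [7]
popleft(): []
pushleft(70): [70]
pushleft(92): [92, 70]
pushright(60): [92, 70, 60]
popright(): [92, 70]
popleft(): [70]
popright(): []
pushleft(45): [45]
popleft(): []
pushright(31): [31]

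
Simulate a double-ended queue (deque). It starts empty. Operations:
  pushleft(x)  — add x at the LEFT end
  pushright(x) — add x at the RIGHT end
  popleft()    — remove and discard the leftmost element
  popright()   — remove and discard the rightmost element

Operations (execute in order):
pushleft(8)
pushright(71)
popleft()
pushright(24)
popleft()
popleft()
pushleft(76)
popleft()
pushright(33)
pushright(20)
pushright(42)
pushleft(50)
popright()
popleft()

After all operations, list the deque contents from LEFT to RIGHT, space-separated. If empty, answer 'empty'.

pushleft(8): [8]
pushright(71): [8, 71]
popleft(): [71]
pushright(24): [71, 24]
popleft(): [24]
popleft(): []
pushleft(76): [76]
popleft(): []
pushright(33): [33]
pushright(20): [33, 20]
pushright(42): [33, 20, 42]
pushleft(50): [50, 33, 20, 42]
popright(): [50, 33, 20]
popleft(): [33, 20]

Answer: 33 20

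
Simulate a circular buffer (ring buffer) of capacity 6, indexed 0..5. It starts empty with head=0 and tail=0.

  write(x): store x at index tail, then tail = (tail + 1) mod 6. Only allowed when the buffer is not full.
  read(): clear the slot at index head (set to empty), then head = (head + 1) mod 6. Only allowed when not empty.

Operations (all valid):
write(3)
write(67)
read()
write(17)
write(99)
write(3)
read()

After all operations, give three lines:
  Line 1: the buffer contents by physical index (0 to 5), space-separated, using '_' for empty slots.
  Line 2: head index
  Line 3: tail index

Answer: _ _ 17 99 3 _
2
5

Derivation:
write(3): buf=[3 _ _ _ _ _], head=0, tail=1, size=1
write(67): buf=[3 67 _ _ _ _], head=0, tail=2, size=2
read(): buf=[_ 67 _ _ _ _], head=1, tail=2, size=1
write(17): buf=[_ 67 17 _ _ _], head=1, tail=3, size=2
write(99): buf=[_ 67 17 99 _ _], head=1, tail=4, size=3
write(3): buf=[_ 67 17 99 3 _], head=1, tail=5, size=4
read(): buf=[_ _ 17 99 3 _], head=2, tail=5, size=3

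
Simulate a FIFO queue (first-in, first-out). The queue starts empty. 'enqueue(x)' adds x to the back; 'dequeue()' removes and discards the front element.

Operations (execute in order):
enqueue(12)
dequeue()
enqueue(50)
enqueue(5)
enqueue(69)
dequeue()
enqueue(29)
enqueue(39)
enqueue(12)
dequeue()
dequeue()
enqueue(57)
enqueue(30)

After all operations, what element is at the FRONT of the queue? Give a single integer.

Answer: 29

Derivation:
enqueue(12): queue = [12]
dequeue(): queue = []
enqueue(50): queue = [50]
enqueue(5): queue = [50, 5]
enqueue(69): queue = [50, 5, 69]
dequeue(): queue = [5, 69]
enqueue(29): queue = [5, 69, 29]
enqueue(39): queue = [5, 69, 29, 39]
enqueue(12): queue = [5, 69, 29, 39, 12]
dequeue(): queue = [69, 29, 39, 12]
dequeue(): queue = [29, 39, 12]
enqueue(57): queue = [29, 39, 12, 57]
enqueue(30): queue = [29, 39, 12, 57, 30]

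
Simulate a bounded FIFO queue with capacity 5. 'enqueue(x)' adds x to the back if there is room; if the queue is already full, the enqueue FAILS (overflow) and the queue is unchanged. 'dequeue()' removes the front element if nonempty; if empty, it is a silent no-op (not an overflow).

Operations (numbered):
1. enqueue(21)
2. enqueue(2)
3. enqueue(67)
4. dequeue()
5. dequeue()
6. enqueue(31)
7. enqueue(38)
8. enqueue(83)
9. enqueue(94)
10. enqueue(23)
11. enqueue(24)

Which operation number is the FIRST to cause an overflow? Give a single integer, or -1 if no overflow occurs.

1. enqueue(21): size=1
2. enqueue(2): size=2
3. enqueue(67): size=3
4. dequeue(): size=2
5. dequeue(): size=1
6. enqueue(31): size=2
7. enqueue(38): size=3
8. enqueue(83): size=4
9. enqueue(94): size=5
10. enqueue(23): size=5=cap → OVERFLOW (fail)
11. enqueue(24): size=5=cap → OVERFLOW (fail)

Answer: 10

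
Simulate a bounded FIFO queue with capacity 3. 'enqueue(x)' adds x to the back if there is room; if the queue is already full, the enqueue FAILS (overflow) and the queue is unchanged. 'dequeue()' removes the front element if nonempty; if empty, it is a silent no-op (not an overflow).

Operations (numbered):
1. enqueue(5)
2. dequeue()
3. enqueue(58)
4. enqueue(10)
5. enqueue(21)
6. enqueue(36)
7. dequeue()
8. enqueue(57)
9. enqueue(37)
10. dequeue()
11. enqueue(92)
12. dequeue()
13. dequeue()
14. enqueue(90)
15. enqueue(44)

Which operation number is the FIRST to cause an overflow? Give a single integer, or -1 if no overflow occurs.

1. enqueue(5): size=1
2. dequeue(): size=0
3. enqueue(58): size=1
4. enqueue(10): size=2
5. enqueue(21): size=3
6. enqueue(36): size=3=cap → OVERFLOW (fail)
7. dequeue(): size=2
8. enqueue(57): size=3
9. enqueue(37): size=3=cap → OVERFLOW (fail)
10. dequeue(): size=2
11. enqueue(92): size=3
12. dequeue(): size=2
13. dequeue(): size=1
14. enqueue(90): size=2
15. enqueue(44): size=3

Answer: 6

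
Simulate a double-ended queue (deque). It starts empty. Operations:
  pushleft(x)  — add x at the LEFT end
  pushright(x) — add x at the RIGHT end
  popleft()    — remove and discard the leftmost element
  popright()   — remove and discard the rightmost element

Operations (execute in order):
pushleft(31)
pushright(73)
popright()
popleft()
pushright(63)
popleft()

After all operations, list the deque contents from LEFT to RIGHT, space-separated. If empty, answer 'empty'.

pushleft(31): [31]
pushright(73): [31, 73]
popright(): [31]
popleft(): []
pushright(63): [63]
popleft(): []

Answer: empty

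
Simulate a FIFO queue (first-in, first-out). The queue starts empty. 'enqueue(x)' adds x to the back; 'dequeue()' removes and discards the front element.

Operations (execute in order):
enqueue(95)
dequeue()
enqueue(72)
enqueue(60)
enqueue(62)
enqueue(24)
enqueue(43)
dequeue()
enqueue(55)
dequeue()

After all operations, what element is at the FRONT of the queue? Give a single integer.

enqueue(95): queue = [95]
dequeue(): queue = []
enqueue(72): queue = [72]
enqueue(60): queue = [72, 60]
enqueue(62): queue = [72, 60, 62]
enqueue(24): queue = [72, 60, 62, 24]
enqueue(43): queue = [72, 60, 62, 24, 43]
dequeue(): queue = [60, 62, 24, 43]
enqueue(55): queue = [60, 62, 24, 43, 55]
dequeue(): queue = [62, 24, 43, 55]

Answer: 62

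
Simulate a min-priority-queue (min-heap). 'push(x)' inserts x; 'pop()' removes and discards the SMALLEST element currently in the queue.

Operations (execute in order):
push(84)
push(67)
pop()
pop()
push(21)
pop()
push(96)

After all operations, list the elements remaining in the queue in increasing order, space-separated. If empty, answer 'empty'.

push(84): heap contents = [84]
push(67): heap contents = [67, 84]
pop() → 67: heap contents = [84]
pop() → 84: heap contents = []
push(21): heap contents = [21]
pop() → 21: heap contents = []
push(96): heap contents = [96]

Answer: 96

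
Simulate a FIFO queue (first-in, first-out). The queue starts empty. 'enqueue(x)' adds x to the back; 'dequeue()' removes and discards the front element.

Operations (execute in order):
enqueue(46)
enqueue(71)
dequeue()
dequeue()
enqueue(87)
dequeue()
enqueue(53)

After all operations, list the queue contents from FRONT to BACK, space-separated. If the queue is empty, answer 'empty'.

Answer: 53

Derivation:
enqueue(46): [46]
enqueue(71): [46, 71]
dequeue(): [71]
dequeue(): []
enqueue(87): [87]
dequeue(): []
enqueue(53): [53]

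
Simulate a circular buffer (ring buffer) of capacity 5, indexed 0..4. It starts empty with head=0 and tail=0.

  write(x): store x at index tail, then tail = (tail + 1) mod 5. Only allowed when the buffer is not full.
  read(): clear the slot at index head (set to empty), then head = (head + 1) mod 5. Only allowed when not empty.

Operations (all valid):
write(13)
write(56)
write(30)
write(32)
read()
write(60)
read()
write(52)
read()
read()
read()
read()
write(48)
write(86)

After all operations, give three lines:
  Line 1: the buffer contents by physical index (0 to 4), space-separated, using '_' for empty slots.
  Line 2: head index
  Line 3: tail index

Answer: _ 48 86 _ _
1
3

Derivation:
write(13): buf=[13 _ _ _ _], head=0, tail=1, size=1
write(56): buf=[13 56 _ _ _], head=0, tail=2, size=2
write(30): buf=[13 56 30 _ _], head=0, tail=3, size=3
write(32): buf=[13 56 30 32 _], head=0, tail=4, size=4
read(): buf=[_ 56 30 32 _], head=1, tail=4, size=3
write(60): buf=[_ 56 30 32 60], head=1, tail=0, size=4
read(): buf=[_ _ 30 32 60], head=2, tail=0, size=3
write(52): buf=[52 _ 30 32 60], head=2, tail=1, size=4
read(): buf=[52 _ _ 32 60], head=3, tail=1, size=3
read(): buf=[52 _ _ _ 60], head=4, tail=1, size=2
read(): buf=[52 _ _ _ _], head=0, tail=1, size=1
read(): buf=[_ _ _ _ _], head=1, tail=1, size=0
write(48): buf=[_ 48 _ _ _], head=1, tail=2, size=1
write(86): buf=[_ 48 86 _ _], head=1, tail=3, size=2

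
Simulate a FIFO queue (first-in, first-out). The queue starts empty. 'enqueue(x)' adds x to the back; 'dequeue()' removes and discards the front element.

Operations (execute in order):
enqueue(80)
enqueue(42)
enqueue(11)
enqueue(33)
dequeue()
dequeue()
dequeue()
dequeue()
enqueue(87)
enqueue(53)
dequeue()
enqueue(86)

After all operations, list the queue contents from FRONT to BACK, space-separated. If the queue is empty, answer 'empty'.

Answer: 53 86

Derivation:
enqueue(80): [80]
enqueue(42): [80, 42]
enqueue(11): [80, 42, 11]
enqueue(33): [80, 42, 11, 33]
dequeue(): [42, 11, 33]
dequeue(): [11, 33]
dequeue(): [33]
dequeue(): []
enqueue(87): [87]
enqueue(53): [87, 53]
dequeue(): [53]
enqueue(86): [53, 86]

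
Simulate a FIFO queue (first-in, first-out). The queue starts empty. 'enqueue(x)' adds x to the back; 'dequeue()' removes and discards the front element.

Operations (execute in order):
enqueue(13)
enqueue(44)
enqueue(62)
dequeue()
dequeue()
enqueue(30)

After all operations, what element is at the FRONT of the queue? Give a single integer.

Answer: 62

Derivation:
enqueue(13): queue = [13]
enqueue(44): queue = [13, 44]
enqueue(62): queue = [13, 44, 62]
dequeue(): queue = [44, 62]
dequeue(): queue = [62]
enqueue(30): queue = [62, 30]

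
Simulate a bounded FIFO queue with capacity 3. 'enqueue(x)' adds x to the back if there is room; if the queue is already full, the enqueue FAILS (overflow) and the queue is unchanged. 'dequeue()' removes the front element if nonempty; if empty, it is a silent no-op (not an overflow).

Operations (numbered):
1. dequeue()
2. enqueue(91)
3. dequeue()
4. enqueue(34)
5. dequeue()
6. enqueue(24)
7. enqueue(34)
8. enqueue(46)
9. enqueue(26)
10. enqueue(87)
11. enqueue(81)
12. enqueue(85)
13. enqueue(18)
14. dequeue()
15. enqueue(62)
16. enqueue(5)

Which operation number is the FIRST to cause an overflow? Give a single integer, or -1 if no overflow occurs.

Answer: 9

Derivation:
1. dequeue(): empty, no-op, size=0
2. enqueue(91): size=1
3. dequeue(): size=0
4. enqueue(34): size=1
5. dequeue(): size=0
6. enqueue(24): size=1
7. enqueue(34): size=2
8. enqueue(46): size=3
9. enqueue(26): size=3=cap → OVERFLOW (fail)
10. enqueue(87): size=3=cap → OVERFLOW (fail)
11. enqueue(81): size=3=cap → OVERFLOW (fail)
12. enqueue(85): size=3=cap → OVERFLOW (fail)
13. enqueue(18): size=3=cap → OVERFLOW (fail)
14. dequeue(): size=2
15. enqueue(62): size=3
16. enqueue(5): size=3=cap → OVERFLOW (fail)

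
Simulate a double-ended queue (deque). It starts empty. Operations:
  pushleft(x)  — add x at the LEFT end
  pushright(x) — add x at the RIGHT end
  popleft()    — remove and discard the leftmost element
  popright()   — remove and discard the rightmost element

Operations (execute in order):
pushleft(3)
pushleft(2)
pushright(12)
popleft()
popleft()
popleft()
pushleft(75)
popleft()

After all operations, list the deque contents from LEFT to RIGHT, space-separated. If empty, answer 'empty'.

Answer: empty

Derivation:
pushleft(3): [3]
pushleft(2): [2, 3]
pushright(12): [2, 3, 12]
popleft(): [3, 12]
popleft(): [12]
popleft(): []
pushleft(75): [75]
popleft(): []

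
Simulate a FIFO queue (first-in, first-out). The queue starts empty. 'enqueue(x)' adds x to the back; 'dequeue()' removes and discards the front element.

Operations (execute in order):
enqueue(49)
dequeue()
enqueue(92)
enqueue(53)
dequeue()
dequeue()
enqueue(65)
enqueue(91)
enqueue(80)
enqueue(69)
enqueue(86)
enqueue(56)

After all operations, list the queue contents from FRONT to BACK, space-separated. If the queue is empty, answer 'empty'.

enqueue(49): [49]
dequeue(): []
enqueue(92): [92]
enqueue(53): [92, 53]
dequeue(): [53]
dequeue(): []
enqueue(65): [65]
enqueue(91): [65, 91]
enqueue(80): [65, 91, 80]
enqueue(69): [65, 91, 80, 69]
enqueue(86): [65, 91, 80, 69, 86]
enqueue(56): [65, 91, 80, 69, 86, 56]

Answer: 65 91 80 69 86 56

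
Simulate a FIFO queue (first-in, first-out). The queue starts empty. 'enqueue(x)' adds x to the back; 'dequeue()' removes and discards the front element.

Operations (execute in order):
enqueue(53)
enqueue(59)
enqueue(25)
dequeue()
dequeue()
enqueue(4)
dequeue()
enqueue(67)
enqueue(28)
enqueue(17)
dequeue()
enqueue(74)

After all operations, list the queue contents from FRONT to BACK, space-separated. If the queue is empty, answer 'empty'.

enqueue(53): [53]
enqueue(59): [53, 59]
enqueue(25): [53, 59, 25]
dequeue(): [59, 25]
dequeue(): [25]
enqueue(4): [25, 4]
dequeue(): [4]
enqueue(67): [4, 67]
enqueue(28): [4, 67, 28]
enqueue(17): [4, 67, 28, 17]
dequeue(): [67, 28, 17]
enqueue(74): [67, 28, 17, 74]

Answer: 67 28 17 74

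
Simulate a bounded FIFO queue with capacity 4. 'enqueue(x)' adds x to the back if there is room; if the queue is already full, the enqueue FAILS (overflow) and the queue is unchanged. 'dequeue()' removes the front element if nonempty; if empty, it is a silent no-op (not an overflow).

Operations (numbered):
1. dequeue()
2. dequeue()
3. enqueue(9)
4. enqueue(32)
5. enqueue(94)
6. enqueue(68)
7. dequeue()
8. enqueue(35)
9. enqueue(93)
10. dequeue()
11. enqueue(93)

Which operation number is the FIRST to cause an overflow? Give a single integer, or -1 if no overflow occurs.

1. dequeue(): empty, no-op, size=0
2. dequeue(): empty, no-op, size=0
3. enqueue(9): size=1
4. enqueue(32): size=2
5. enqueue(94): size=3
6. enqueue(68): size=4
7. dequeue(): size=3
8. enqueue(35): size=4
9. enqueue(93): size=4=cap → OVERFLOW (fail)
10. dequeue(): size=3
11. enqueue(93): size=4

Answer: 9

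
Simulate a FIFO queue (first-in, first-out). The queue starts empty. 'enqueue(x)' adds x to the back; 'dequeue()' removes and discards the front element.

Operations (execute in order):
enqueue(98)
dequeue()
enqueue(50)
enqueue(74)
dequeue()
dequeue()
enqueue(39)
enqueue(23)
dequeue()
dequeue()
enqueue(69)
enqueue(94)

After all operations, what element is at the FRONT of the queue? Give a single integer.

Answer: 69

Derivation:
enqueue(98): queue = [98]
dequeue(): queue = []
enqueue(50): queue = [50]
enqueue(74): queue = [50, 74]
dequeue(): queue = [74]
dequeue(): queue = []
enqueue(39): queue = [39]
enqueue(23): queue = [39, 23]
dequeue(): queue = [23]
dequeue(): queue = []
enqueue(69): queue = [69]
enqueue(94): queue = [69, 94]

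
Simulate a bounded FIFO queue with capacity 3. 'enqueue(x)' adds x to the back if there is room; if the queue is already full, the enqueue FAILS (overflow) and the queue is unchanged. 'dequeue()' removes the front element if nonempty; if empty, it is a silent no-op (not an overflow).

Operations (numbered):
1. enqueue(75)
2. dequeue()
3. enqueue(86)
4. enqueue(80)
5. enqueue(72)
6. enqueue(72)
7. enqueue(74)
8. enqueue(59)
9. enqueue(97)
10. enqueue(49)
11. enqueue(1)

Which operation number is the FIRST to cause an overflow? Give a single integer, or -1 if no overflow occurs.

1. enqueue(75): size=1
2. dequeue(): size=0
3. enqueue(86): size=1
4. enqueue(80): size=2
5. enqueue(72): size=3
6. enqueue(72): size=3=cap → OVERFLOW (fail)
7. enqueue(74): size=3=cap → OVERFLOW (fail)
8. enqueue(59): size=3=cap → OVERFLOW (fail)
9. enqueue(97): size=3=cap → OVERFLOW (fail)
10. enqueue(49): size=3=cap → OVERFLOW (fail)
11. enqueue(1): size=3=cap → OVERFLOW (fail)

Answer: 6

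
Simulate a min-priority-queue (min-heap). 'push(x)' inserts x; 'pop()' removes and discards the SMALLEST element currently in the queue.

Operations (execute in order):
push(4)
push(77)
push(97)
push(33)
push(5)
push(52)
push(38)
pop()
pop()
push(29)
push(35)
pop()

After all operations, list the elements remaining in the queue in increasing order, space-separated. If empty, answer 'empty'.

Answer: 33 35 38 52 77 97

Derivation:
push(4): heap contents = [4]
push(77): heap contents = [4, 77]
push(97): heap contents = [4, 77, 97]
push(33): heap contents = [4, 33, 77, 97]
push(5): heap contents = [4, 5, 33, 77, 97]
push(52): heap contents = [4, 5, 33, 52, 77, 97]
push(38): heap contents = [4, 5, 33, 38, 52, 77, 97]
pop() → 4: heap contents = [5, 33, 38, 52, 77, 97]
pop() → 5: heap contents = [33, 38, 52, 77, 97]
push(29): heap contents = [29, 33, 38, 52, 77, 97]
push(35): heap contents = [29, 33, 35, 38, 52, 77, 97]
pop() → 29: heap contents = [33, 35, 38, 52, 77, 97]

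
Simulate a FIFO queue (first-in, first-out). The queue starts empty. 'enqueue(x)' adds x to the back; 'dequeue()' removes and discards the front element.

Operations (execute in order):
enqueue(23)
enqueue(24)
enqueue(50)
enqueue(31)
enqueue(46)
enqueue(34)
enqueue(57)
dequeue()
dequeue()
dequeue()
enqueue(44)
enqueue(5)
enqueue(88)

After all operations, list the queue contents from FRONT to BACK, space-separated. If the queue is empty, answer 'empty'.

enqueue(23): [23]
enqueue(24): [23, 24]
enqueue(50): [23, 24, 50]
enqueue(31): [23, 24, 50, 31]
enqueue(46): [23, 24, 50, 31, 46]
enqueue(34): [23, 24, 50, 31, 46, 34]
enqueue(57): [23, 24, 50, 31, 46, 34, 57]
dequeue(): [24, 50, 31, 46, 34, 57]
dequeue(): [50, 31, 46, 34, 57]
dequeue(): [31, 46, 34, 57]
enqueue(44): [31, 46, 34, 57, 44]
enqueue(5): [31, 46, 34, 57, 44, 5]
enqueue(88): [31, 46, 34, 57, 44, 5, 88]

Answer: 31 46 34 57 44 5 88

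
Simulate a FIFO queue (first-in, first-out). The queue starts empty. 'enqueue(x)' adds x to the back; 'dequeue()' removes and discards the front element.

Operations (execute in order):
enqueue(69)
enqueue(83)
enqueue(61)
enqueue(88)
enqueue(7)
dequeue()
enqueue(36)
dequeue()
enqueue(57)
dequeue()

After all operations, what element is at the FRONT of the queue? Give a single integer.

Answer: 88

Derivation:
enqueue(69): queue = [69]
enqueue(83): queue = [69, 83]
enqueue(61): queue = [69, 83, 61]
enqueue(88): queue = [69, 83, 61, 88]
enqueue(7): queue = [69, 83, 61, 88, 7]
dequeue(): queue = [83, 61, 88, 7]
enqueue(36): queue = [83, 61, 88, 7, 36]
dequeue(): queue = [61, 88, 7, 36]
enqueue(57): queue = [61, 88, 7, 36, 57]
dequeue(): queue = [88, 7, 36, 57]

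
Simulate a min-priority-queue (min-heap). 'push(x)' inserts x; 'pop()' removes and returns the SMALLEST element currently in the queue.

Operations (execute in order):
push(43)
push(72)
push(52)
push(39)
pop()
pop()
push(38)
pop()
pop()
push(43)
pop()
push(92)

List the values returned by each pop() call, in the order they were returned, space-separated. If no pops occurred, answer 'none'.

Answer: 39 43 38 52 43

Derivation:
push(43): heap contents = [43]
push(72): heap contents = [43, 72]
push(52): heap contents = [43, 52, 72]
push(39): heap contents = [39, 43, 52, 72]
pop() → 39: heap contents = [43, 52, 72]
pop() → 43: heap contents = [52, 72]
push(38): heap contents = [38, 52, 72]
pop() → 38: heap contents = [52, 72]
pop() → 52: heap contents = [72]
push(43): heap contents = [43, 72]
pop() → 43: heap contents = [72]
push(92): heap contents = [72, 92]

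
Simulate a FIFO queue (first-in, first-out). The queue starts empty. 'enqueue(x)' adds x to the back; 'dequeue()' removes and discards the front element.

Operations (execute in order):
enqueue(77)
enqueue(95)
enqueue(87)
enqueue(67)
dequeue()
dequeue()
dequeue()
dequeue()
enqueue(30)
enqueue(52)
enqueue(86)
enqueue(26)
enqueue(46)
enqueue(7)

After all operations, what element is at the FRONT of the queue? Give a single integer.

Answer: 30

Derivation:
enqueue(77): queue = [77]
enqueue(95): queue = [77, 95]
enqueue(87): queue = [77, 95, 87]
enqueue(67): queue = [77, 95, 87, 67]
dequeue(): queue = [95, 87, 67]
dequeue(): queue = [87, 67]
dequeue(): queue = [67]
dequeue(): queue = []
enqueue(30): queue = [30]
enqueue(52): queue = [30, 52]
enqueue(86): queue = [30, 52, 86]
enqueue(26): queue = [30, 52, 86, 26]
enqueue(46): queue = [30, 52, 86, 26, 46]
enqueue(7): queue = [30, 52, 86, 26, 46, 7]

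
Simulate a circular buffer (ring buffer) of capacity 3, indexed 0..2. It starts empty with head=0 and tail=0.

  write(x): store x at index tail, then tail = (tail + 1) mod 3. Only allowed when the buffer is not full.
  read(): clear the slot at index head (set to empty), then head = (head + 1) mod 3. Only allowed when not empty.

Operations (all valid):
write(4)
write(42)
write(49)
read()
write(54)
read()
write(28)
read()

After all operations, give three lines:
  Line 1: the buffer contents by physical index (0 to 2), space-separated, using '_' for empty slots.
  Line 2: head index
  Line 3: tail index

Answer: 54 28 _
0
2

Derivation:
write(4): buf=[4 _ _], head=0, tail=1, size=1
write(42): buf=[4 42 _], head=0, tail=2, size=2
write(49): buf=[4 42 49], head=0, tail=0, size=3
read(): buf=[_ 42 49], head=1, tail=0, size=2
write(54): buf=[54 42 49], head=1, tail=1, size=3
read(): buf=[54 _ 49], head=2, tail=1, size=2
write(28): buf=[54 28 49], head=2, tail=2, size=3
read(): buf=[54 28 _], head=0, tail=2, size=2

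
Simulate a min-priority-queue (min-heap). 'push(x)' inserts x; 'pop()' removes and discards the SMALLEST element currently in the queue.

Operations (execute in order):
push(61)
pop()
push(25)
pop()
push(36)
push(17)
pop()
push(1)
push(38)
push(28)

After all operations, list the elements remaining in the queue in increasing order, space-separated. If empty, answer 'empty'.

Answer: 1 28 36 38

Derivation:
push(61): heap contents = [61]
pop() → 61: heap contents = []
push(25): heap contents = [25]
pop() → 25: heap contents = []
push(36): heap contents = [36]
push(17): heap contents = [17, 36]
pop() → 17: heap contents = [36]
push(1): heap contents = [1, 36]
push(38): heap contents = [1, 36, 38]
push(28): heap contents = [1, 28, 36, 38]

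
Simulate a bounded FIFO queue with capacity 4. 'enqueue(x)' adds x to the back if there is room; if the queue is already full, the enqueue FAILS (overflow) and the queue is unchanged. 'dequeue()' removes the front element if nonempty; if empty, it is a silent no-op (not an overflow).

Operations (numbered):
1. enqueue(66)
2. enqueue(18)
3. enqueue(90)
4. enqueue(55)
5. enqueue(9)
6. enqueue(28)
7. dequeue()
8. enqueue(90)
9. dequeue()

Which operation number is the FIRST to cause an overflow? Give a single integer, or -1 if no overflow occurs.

Answer: 5

Derivation:
1. enqueue(66): size=1
2. enqueue(18): size=2
3. enqueue(90): size=3
4. enqueue(55): size=4
5. enqueue(9): size=4=cap → OVERFLOW (fail)
6. enqueue(28): size=4=cap → OVERFLOW (fail)
7. dequeue(): size=3
8. enqueue(90): size=4
9. dequeue(): size=3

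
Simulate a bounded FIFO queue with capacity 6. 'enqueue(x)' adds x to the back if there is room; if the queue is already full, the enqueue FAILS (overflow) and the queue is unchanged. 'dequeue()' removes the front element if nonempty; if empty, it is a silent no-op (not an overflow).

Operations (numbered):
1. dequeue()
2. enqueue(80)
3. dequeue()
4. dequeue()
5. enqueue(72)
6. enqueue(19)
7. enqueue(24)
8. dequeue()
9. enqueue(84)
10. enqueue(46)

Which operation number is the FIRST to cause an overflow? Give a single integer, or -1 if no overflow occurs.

1. dequeue(): empty, no-op, size=0
2. enqueue(80): size=1
3. dequeue(): size=0
4. dequeue(): empty, no-op, size=0
5. enqueue(72): size=1
6. enqueue(19): size=2
7. enqueue(24): size=3
8. dequeue(): size=2
9. enqueue(84): size=3
10. enqueue(46): size=4

Answer: -1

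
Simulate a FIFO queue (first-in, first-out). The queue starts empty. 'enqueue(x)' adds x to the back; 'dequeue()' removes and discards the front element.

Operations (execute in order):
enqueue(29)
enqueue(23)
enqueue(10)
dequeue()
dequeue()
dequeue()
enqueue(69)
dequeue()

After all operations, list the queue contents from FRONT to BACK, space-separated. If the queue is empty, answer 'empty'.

Answer: empty

Derivation:
enqueue(29): [29]
enqueue(23): [29, 23]
enqueue(10): [29, 23, 10]
dequeue(): [23, 10]
dequeue(): [10]
dequeue(): []
enqueue(69): [69]
dequeue(): []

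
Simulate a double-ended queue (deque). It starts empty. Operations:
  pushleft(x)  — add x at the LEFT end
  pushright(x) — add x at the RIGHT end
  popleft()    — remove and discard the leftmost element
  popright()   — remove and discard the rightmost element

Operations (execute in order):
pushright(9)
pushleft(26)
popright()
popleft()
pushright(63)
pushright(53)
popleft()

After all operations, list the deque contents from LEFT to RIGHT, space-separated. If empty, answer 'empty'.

pushright(9): [9]
pushleft(26): [26, 9]
popright(): [26]
popleft(): []
pushright(63): [63]
pushright(53): [63, 53]
popleft(): [53]

Answer: 53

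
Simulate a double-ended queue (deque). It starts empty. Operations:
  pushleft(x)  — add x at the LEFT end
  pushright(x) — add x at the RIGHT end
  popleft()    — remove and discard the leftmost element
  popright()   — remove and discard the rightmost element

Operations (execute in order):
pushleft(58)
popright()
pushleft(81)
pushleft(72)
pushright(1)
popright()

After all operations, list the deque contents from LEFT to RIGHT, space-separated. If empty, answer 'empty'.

Answer: 72 81

Derivation:
pushleft(58): [58]
popright(): []
pushleft(81): [81]
pushleft(72): [72, 81]
pushright(1): [72, 81, 1]
popright(): [72, 81]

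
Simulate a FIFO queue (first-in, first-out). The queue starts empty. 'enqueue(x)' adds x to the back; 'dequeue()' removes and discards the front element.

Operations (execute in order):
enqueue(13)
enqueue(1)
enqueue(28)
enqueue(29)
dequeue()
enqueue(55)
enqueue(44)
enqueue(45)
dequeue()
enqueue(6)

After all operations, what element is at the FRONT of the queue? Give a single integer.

enqueue(13): queue = [13]
enqueue(1): queue = [13, 1]
enqueue(28): queue = [13, 1, 28]
enqueue(29): queue = [13, 1, 28, 29]
dequeue(): queue = [1, 28, 29]
enqueue(55): queue = [1, 28, 29, 55]
enqueue(44): queue = [1, 28, 29, 55, 44]
enqueue(45): queue = [1, 28, 29, 55, 44, 45]
dequeue(): queue = [28, 29, 55, 44, 45]
enqueue(6): queue = [28, 29, 55, 44, 45, 6]

Answer: 28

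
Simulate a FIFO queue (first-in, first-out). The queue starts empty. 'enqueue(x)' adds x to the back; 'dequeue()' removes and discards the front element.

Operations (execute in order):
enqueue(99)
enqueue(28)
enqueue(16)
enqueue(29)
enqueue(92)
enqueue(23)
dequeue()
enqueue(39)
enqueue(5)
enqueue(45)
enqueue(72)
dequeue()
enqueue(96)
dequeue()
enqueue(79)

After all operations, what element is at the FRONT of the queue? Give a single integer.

Answer: 29

Derivation:
enqueue(99): queue = [99]
enqueue(28): queue = [99, 28]
enqueue(16): queue = [99, 28, 16]
enqueue(29): queue = [99, 28, 16, 29]
enqueue(92): queue = [99, 28, 16, 29, 92]
enqueue(23): queue = [99, 28, 16, 29, 92, 23]
dequeue(): queue = [28, 16, 29, 92, 23]
enqueue(39): queue = [28, 16, 29, 92, 23, 39]
enqueue(5): queue = [28, 16, 29, 92, 23, 39, 5]
enqueue(45): queue = [28, 16, 29, 92, 23, 39, 5, 45]
enqueue(72): queue = [28, 16, 29, 92, 23, 39, 5, 45, 72]
dequeue(): queue = [16, 29, 92, 23, 39, 5, 45, 72]
enqueue(96): queue = [16, 29, 92, 23, 39, 5, 45, 72, 96]
dequeue(): queue = [29, 92, 23, 39, 5, 45, 72, 96]
enqueue(79): queue = [29, 92, 23, 39, 5, 45, 72, 96, 79]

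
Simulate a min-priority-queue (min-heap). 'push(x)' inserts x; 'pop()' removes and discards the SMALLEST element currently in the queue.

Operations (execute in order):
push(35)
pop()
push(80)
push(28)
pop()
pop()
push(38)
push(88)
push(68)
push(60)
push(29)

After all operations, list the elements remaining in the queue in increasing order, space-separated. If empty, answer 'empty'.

push(35): heap contents = [35]
pop() → 35: heap contents = []
push(80): heap contents = [80]
push(28): heap contents = [28, 80]
pop() → 28: heap contents = [80]
pop() → 80: heap contents = []
push(38): heap contents = [38]
push(88): heap contents = [38, 88]
push(68): heap contents = [38, 68, 88]
push(60): heap contents = [38, 60, 68, 88]
push(29): heap contents = [29, 38, 60, 68, 88]

Answer: 29 38 60 68 88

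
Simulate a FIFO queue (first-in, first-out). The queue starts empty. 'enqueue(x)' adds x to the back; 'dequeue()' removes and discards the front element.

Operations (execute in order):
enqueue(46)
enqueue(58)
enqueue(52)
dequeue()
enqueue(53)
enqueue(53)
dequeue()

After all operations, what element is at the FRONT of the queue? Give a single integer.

Answer: 52

Derivation:
enqueue(46): queue = [46]
enqueue(58): queue = [46, 58]
enqueue(52): queue = [46, 58, 52]
dequeue(): queue = [58, 52]
enqueue(53): queue = [58, 52, 53]
enqueue(53): queue = [58, 52, 53, 53]
dequeue(): queue = [52, 53, 53]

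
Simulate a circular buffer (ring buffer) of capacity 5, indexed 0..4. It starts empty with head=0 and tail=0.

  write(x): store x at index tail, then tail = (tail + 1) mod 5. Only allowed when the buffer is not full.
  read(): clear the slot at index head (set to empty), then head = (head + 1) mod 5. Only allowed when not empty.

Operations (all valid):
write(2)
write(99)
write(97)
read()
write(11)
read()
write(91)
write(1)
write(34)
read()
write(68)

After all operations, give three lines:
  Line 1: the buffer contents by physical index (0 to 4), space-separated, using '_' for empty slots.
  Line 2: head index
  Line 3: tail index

write(2): buf=[2 _ _ _ _], head=0, tail=1, size=1
write(99): buf=[2 99 _ _ _], head=0, tail=2, size=2
write(97): buf=[2 99 97 _ _], head=0, tail=3, size=3
read(): buf=[_ 99 97 _ _], head=1, tail=3, size=2
write(11): buf=[_ 99 97 11 _], head=1, tail=4, size=3
read(): buf=[_ _ 97 11 _], head=2, tail=4, size=2
write(91): buf=[_ _ 97 11 91], head=2, tail=0, size=3
write(1): buf=[1 _ 97 11 91], head=2, tail=1, size=4
write(34): buf=[1 34 97 11 91], head=2, tail=2, size=5
read(): buf=[1 34 _ 11 91], head=3, tail=2, size=4
write(68): buf=[1 34 68 11 91], head=3, tail=3, size=5

Answer: 1 34 68 11 91
3
3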